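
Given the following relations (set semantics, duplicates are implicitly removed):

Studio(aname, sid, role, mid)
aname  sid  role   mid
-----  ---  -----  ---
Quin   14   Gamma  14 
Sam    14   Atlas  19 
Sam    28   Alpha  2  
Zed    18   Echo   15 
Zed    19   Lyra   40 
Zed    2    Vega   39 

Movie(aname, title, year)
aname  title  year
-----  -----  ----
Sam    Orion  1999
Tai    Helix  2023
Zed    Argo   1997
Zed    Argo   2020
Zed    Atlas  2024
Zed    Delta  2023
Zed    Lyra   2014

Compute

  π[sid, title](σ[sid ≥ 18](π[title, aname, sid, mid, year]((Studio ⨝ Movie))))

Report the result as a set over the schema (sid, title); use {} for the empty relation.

{(18, Argo), (18, Atlas), (18, Delta), (18, Lyra), (19, Argo), (19, Atlas), (19, Delta), (19, Lyra), (28, Orion)}

Joining Studio and Movie on aname yields {(Sam, 14, Atlas, 19, Orion, 1999), (Sam, 28, Alpha, 2, Orion, 1999), (Zed, 18, Echo, 15, Argo, 1997), (Zed, 18, Echo, 15, Argo, 2020), (Zed, 18, Echo, 15, Atlas, 2024), (Zed, 18, Echo, 15, Delta, 2023), (Zed, 18, Echo, 15, Lyra, 2014), (Zed, 19, Lyra, 40, Argo, 1997), (Zed, 19, Lyra, 40, Argo, 2020), (Zed, 19, Lyra, 40, Atlas, 2024), (Zed, 19, Lyra, 40, Delta, 2023), (Zed, 19, Lyra, 40, Lyra, 2014), (Zed, 2, Vega, 39, Argo, 1997), (Zed, 2, Vega, 39, Argo, 2020), (Zed, 2, Vega, 39, Atlas, 2024), (Zed, 2, Vega, 39, Delta, 2023), (Zed, 2, Vega, 39, Lyra, 2014)}.
π[title, aname, sid, mid, year]: project onto (title, aname, sid, mid, year) → {(Argo, Zed, 18, 15, 1997), (Argo, Zed, 18, 15, 2020), (Argo, Zed, 19, 40, 1997), (Argo, Zed, 19, 40, 2020), (Argo, Zed, 2, 39, 1997), (Argo, Zed, 2, 39, 2020), (Atlas, Zed, 18, 15, 2024), (Atlas, Zed, 19, 40, 2024), (Atlas, Zed, 2, 39, 2024), (Delta, Zed, 18, 15, 2023), (Delta, Zed, 19, 40, 2023), (Delta, Zed, 2, 39, 2023), (Lyra, Zed, 18, 15, 2014), (Lyra, Zed, 19, 40, 2014), (Lyra, Zed, 2, 39, 2014), (Orion, Sam, 14, 19, 1999), (Orion, Sam, 28, 2, 1999)}
Filtering on sid ≥ 18 leaves {(Argo, Zed, 18, 15, 1997), (Argo, Zed, 18, 15, 2020), (Argo, Zed, 19, 40, 1997), (Argo, Zed, 19, 40, 2020), (Atlas, Zed, 18, 15, 2024), (Atlas, Zed, 19, 40, 2024), (Delta, Zed, 18, 15, 2023), (Delta, Zed, 19, 40, 2023), (Lyra, Zed, 18, 15, 2014), (Lyra, Zed, 19, 40, 2014), (Orion, Sam, 28, 2, 1999)}.
π[sid, title]: project onto (sid, title) (2 duplicate(s) eliminated) → {(18, Argo), (18, Atlas), (18, Delta), (18, Lyra), (19, Argo), (19, Atlas), (19, Delta), (19, Lyra), (28, Orion)}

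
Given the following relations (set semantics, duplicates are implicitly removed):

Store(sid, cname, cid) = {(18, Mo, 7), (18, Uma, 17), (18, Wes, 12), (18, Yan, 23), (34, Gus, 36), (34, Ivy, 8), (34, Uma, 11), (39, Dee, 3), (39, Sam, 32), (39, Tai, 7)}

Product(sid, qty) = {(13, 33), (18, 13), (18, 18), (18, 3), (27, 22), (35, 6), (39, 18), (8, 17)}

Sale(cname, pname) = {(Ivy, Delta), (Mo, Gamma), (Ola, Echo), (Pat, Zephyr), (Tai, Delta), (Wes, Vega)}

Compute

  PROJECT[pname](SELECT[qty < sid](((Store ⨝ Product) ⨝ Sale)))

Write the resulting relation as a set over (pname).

{Delta, Gamma, Vega}

Natural join on sid: {(18, Mo, 7, 13), (18, Mo, 7, 18), (18, Mo, 7, 3), (18, Uma, 17, 13), (18, Uma, 17, 18), (18, Uma, 17, 3), (18, Wes, 12, 13), (18, Wes, 12, 18), (18, Wes, 12, 3), (18, Yan, 23, 13), (18, Yan, 23, 18), (18, Yan, 23, 3), (39, Dee, 3, 18), (39, Sam, 32, 18), (39, Tai, 7, 18)}
Natural join on cname: {(18, Mo, 7, 13, Gamma), (18, Mo, 7, 18, Gamma), (18, Mo, 7, 3, Gamma), (18, Wes, 12, 13, Vega), (18, Wes, 12, 18, Vega), (18, Wes, 12, 3, Vega), (39, Tai, 7, 18, Delta)}
Filtering on qty < sid leaves {(18, Mo, 7, 13, Gamma), (18, Mo, 7, 3, Gamma), (18, Wes, 12, 13, Vega), (18, Wes, 12, 3, Vega), (39, Tai, 7, 18, Delta)}.
π[pname]: project onto (pname) (2 duplicate(s) eliminated) → {Delta, Gamma, Vega}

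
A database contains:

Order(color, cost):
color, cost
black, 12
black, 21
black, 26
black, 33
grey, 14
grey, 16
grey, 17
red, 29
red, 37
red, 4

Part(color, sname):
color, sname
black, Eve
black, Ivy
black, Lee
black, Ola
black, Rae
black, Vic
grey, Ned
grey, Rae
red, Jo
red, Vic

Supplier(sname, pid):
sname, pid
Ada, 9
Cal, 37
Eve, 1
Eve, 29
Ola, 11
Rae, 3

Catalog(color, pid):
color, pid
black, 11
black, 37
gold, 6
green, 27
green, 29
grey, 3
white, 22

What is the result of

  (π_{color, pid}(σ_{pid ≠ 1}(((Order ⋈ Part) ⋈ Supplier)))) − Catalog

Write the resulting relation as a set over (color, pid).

Joining Order and Part on color yields {(black, 12, Eve), (black, 12, Ivy), (black, 12, Lee), (black, 12, Ola), (black, 12, Rae), (black, 12, Vic), (black, 21, Eve), (black, 21, Ivy), (black, 21, Lee), (black, 21, Ola), (black, 21, Rae), (black, 21, Vic), (black, 26, Eve), (black, 26, Ivy), (black, 26, Lee), (black, 26, Ola), (black, 26, Rae), (black, 26, Vic), (black, 33, Eve), (black, 33, Ivy), (black, 33, Lee), (black, 33, Ola), (black, 33, Rae), (black, 33, Vic), (grey, 14, Ned), (grey, 14, Rae), (grey, 16, Ned), (grey, 16, Rae), (grey, 17, Ned), (grey, 17, Rae), (red, 29, Jo), (red, 29, Vic), (red, 37, Jo), (red, 37, Vic), (red, 4, Jo), (red, 4, Vic)}.
Joining (Order ⋈ Part) and Supplier on sname yields {(black, 12, Eve, 1), (black, 12, Eve, 29), (black, 12, Ola, 11), (black, 12, Rae, 3), (black, 21, Eve, 1), (black, 21, Eve, 29), (black, 21, Ola, 11), (black, 21, Rae, 3), (black, 26, Eve, 1), (black, 26, Eve, 29), (black, 26, Ola, 11), (black, 26, Rae, 3), (black, 33, Eve, 1), (black, 33, Eve, 29), (black, 33, Ola, 11), (black, 33, Rae, 3), (grey, 14, Rae, 3), (grey, 16, Rae, 3), (grey, 17, Rae, 3)}.
σ[pid ≠ 1]: keep tuples satisfying pid ≠ 1 → {(black, 12, Eve, 29), (black, 12, Ola, 11), (black, 12, Rae, 3), (black, 21, Eve, 29), (black, 21, Ola, 11), (black, 21, Rae, 3), (black, 26, Eve, 29), (black, 26, Ola, 11), (black, 26, Rae, 3), (black, 33, Eve, 29), (black, 33, Ola, 11), (black, 33, Rae, 3), (grey, 14, Rae, 3), (grey, 16, Rae, 3), (grey, 17, Rae, 3)}
Keep only column(s) color, pid (11 duplicate(s) eliminated): {(black, 11), (black, 29), (black, 3), (grey, 3)}
Difference: {(black, 11), (black, 29), (black, 3), (grey, 3)} with {(black, 11), (black, 37), (gold, 6), (green, 27), (green, 29), (grey, 3), (white, 22)} → {(black, 29), (black, 3)}

{(black, 29), (black, 3)}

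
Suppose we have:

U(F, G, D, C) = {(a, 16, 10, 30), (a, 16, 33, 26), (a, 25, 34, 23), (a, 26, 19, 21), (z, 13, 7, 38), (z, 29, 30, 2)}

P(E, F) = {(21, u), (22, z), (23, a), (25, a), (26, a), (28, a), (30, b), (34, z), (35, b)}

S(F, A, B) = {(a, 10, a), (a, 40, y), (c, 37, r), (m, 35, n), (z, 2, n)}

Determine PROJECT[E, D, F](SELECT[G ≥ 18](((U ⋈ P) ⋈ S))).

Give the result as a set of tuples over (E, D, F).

{(22, 30, z), (23, 19, a), (23, 34, a), (25, 19, a), (25, 34, a), (26, 19, a), (26, 34, a), (28, 19, a), (28, 34, a), (34, 30, z)}

Joining U and P on F yields {(a, 16, 10, 30, 23), (a, 16, 10, 30, 25), (a, 16, 10, 30, 26), (a, 16, 10, 30, 28), (a, 16, 33, 26, 23), (a, 16, 33, 26, 25), (a, 16, 33, 26, 26), (a, 16, 33, 26, 28), (a, 25, 34, 23, 23), (a, 25, 34, 23, 25), (a, 25, 34, 23, 26), (a, 25, 34, 23, 28), (a, 26, 19, 21, 23), (a, 26, 19, 21, 25), (a, 26, 19, 21, 26), (a, 26, 19, 21, 28), (z, 13, 7, 38, 22), (z, 13, 7, 38, 34), (z, 29, 30, 2, 22), (z, 29, 30, 2, 34)}.
Joining (U ⋈ P) and S on F yields {(a, 16, 10, 30, 23, 10, a), (a, 16, 10, 30, 23, 40, y), (a, 16, 10, 30, 25, 10, a), (a, 16, 10, 30, 25, 40, y), (a, 16, 10, 30, 26, 10, a), (a, 16, 10, 30, 26, 40, y), (a, 16, 10, 30, 28, 10, a), (a, 16, 10, 30, 28, 40, y), (a, 16, 33, 26, 23, 10, a), (a, 16, 33, 26, 23, 40, y), (a, 16, 33, 26, 25, 10, a), (a, 16, 33, 26, 25, 40, y), (a, 16, 33, 26, 26, 10, a), (a, 16, 33, 26, 26, 40, y), (a, 16, 33, 26, 28, 10, a), (a, 16, 33, 26, 28, 40, y), (a, 25, 34, 23, 23, 10, a), (a, 25, 34, 23, 23, 40, y), (a, 25, 34, 23, 25, 10, a), (a, 25, 34, 23, 25, 40, y), (a, 25, 34, 23, 26, 10, a), (a, 25, 34, 23, 26, 40, y), (a, 25, 34, 23, 28, 10, a), (a, 25, 34, 23, 28, 40, y), (a, 26, 19, 21, 23, 10, a), (a, 26, 19, 21, 23, 40, y), (a, 26, 19, 21, 25, 10, a), (a, 26, 19, 21, 25, 40, y), (a, 26, 19, 21, 26, 10, a), (a, 26, 19, 21, 26, 40, y), (a, 26, 19, 21, 28, 10, a), (a, 26, 19, 21, 28, 40, y), (z, 13, 7, 38, 22, 2, n), (z, 13, 7, 38, 34, 2, n), (z, 29, 30, 2, 22, 2, n), (z, 29, 30, 2, 34, 2, n)}.
Apply σ_{G ≥ 18}; surviving tuples: {(a, 25, 34, 23, 23, 10, a), (a, 25, 34, 23, 23, 40, y), (a, 25, 34, 23, 25, 10, a), (a, 25, 34, 23, 25, 40, y), (a, 25, 34, 23, 26, 10, a), (a, 25, 34, 23, 26, 40, y), (a, 25, 34, 23, 28, 10, a), (a, 25, 34, 23, 28, 40, y), (a, 26, 19, 21, 23, 10, a), (a, 26, 19, 21, 23, 40, y), (a, 26, 19, 21, 25, 10, a), (a, 26, 19, 21, 25, 40, y), (a, 26, 19, 21, 26, 10, a), (a, 26, 19, 21, 26, 40, y), (a, 26, 19, 21, 28, 10, a), (a, 26, 19, 21, 28, 40, y), (z, 29, 30, 2, 22, 2, n), (z, 29, 30, 2, 34, 2, n)}
π_{E, D, F} gives {(22, 30, z), (23, 19, a), (23, 34, a), (25, 19, a), (25, 34, a), (26, 19, a), (26, 34, a), (28, 19, a), (28, 34, a), (34, 30, z)} (8 duplicate(s) eliminated).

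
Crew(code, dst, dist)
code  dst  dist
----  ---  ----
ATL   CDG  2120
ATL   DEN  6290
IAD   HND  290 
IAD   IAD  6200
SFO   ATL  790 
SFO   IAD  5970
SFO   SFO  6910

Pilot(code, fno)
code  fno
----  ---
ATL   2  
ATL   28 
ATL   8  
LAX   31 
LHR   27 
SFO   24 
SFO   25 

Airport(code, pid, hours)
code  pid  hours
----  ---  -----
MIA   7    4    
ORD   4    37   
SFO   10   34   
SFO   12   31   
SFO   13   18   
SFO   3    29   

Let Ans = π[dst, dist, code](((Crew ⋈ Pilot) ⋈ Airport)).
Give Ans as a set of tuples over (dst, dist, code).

{(ATL, 790, SFO), (IAD, 5970, SFO), (SFO, 6910, SFO)}

Natural join on code: {(ATL, CDG, 2120, 2), (ATL, CDG, 2120, 28), (ATL, CDG, 2120, 8), (ATL, DEN, 6290, 2), (ATL, DEN, 6290, 28), (ATL, DEN, 6290, 8), (SFO, ATL, 790, 24), (SFO, ATL, 790, 25), (SFO, IAD, 5970, 24), (SFO, IAD, 5970, 25), (SFO, SFO, 6910, 24), (SFO, SFO, 6910, 25)}
Natural join on code: {(SFO, ATL, 790, 24, 10, 34), (SFO, ATL, 790, 24, 12, 31), (SFO, ATL, 790, 24, 13, 18), (SFO, ATL, 790, 24, 3, 29), (SFO, ATL, 790, 25, 10, 34), (SFO, ATL, 790, 25, 12, 31), (SFO, ATL, 790, 25, 13, 18), (SFO, ATL, 790, 25, 3, 29), (SFO, IAD, 5970, 24, 10, 34), (SFO, IAD, 5970, 24, 12, 31), (SFO, IAD, 5970, 24, 13, 18), (SFO, IAD, 5970, 24, 3, 29), (SFO, IAD, 5970, 25, 10, 34), (SFO, IAD, 5970, 25, 12, 31), (SFO, IAD, 5970, 25, 13, 18), (SFO, IAD, 5970, 25, 3, 29), (SFO, SFO, 6910, 24, 10, 34), (SFO, SFO, 6910, 24, 12, 31), (SFO, SFO, 6910, 24, 13, 18), (SFO, SFO, 6910, 24, 3, 29), (SFO, SFO, 6910, 25, 10, 34), (SFO, SFO, 6910, 25, 12, 31), (SFO, SFO, 6910, 25, 13, 18), (SFO, SFO, 6910, 25, 3, 29)}
Projecting to dst, dist, code (21 duplicate(s) eliminated): {(ATL, 790, SFO), (IAD, 5970, SFO), (SFO, 6910, SFO)}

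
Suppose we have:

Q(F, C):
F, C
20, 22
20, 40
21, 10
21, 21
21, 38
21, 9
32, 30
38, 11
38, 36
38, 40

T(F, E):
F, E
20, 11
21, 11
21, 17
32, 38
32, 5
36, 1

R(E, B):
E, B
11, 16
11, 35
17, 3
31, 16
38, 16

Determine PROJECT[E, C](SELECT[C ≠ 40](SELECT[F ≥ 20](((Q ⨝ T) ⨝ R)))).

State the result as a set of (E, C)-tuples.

Q ⋈ T (natural join on F): {(20, 22, 11), (20, 40, 11), (21, 10, 11), (21, 10, 17), (21, 21, 11), (21, 21, 17), (21, 38, 11), (21, 38, 17), (21, 9, 11), (21, 9, 17), (32, 30, 38), (32, 30, 5)}
(Q ⨝ T) ⋈ R (natural join on E): {(20, 22, 11, 16), (20, 22, 11, 35), (20, 40, 11, 16), (20, 40, 11, 35), (21, 10, 11, 16), (21, 10, 11, 35), (21, 10, 17, 3), (21, 21, 11, 16), (21, 21, 11, 35), (21, 21, 17, 3), (21, 38, 11, 16), (21, 38, 11, 35), (21, 38, 17, 3), (21, 9, 11, 16), (21, 9, 11, 35), (21, 9, 17, 3), (32, 30, 38, 16)}
Filtering on F ≥ 20 leaves {(20, 22, 11, 16), (20, 22, 11, 35), (20, 40, 11, 16), (20, 40, 11, 35), (21, 10, 11, 16), (21, 10, 11, 35), (21, 10, 17, 3), (21, 21, 11, 16), (21, 21, 11, 35), (21, 21, 17, 3), (21, 38, 11, 16), (21, 38, 11, 35), (21, 38, 17, 3), (21, 9, 11, 16), (21, 9, 11, 35), (21, 9, 17, 3), (32, 30, 38, 16)}.
Filtering on C ≠ 40 leaves {(20, 22, 11, 16), (20, 22, 11, 35), (21, 10, 11, 16), (21, 10, 11, 35), (21, 10, 17, 3), (21, 21, 11, 16), (21, 21, 11, 35), (21, 21, 17, 3), (21, 38, 11, 16), (21, 38, 11, 35), (21, 38, 17, 3), (21, 9, 11, 16), (21, 9, 11, 35), (21, 9, 17, 3), (32, 30, 38, 16)}.
Keep only column(s) E, C (5 duplicate(s) eliminated): {(11, 10), (11, 21), (11, 22), (11, 38), (11, 9), (17, 10), (17, 21), (17, 38), (17, 9), (38, 30)}

{(11, 10), (11, 21), (11, 22), (11, 38), (11, 9), (17, 10), (17, 21), (17, 38), (17, 9), (38, 30)}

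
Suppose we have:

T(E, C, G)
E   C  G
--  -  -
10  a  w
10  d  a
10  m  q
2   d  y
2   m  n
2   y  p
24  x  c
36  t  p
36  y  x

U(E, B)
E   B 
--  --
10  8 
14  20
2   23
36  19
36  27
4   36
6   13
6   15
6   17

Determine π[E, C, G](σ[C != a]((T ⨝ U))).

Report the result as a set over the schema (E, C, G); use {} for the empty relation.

{(10, d, a), (10, m, q), (2, d, y), (2, m, n), (2, y, p), (36, t, p), (36, y, x)}

Natural join on E: {(10, a, w, 8), (10, d, a, 8), (10, m, q, 8), (2, d, y, 23), (2, m, n, 23), (2, y, p, 23), (36, t, p, 19), (36, t, p, 27), (36, y, x, 19), (36, y, x, 27)}
Filtering on C != a leaves {(10, d, a, 8), (10, m, q, 8), (2, d, y, 23), (2, m, n, 23), (2, y, p, 23), (36, t, p, 19), (36, t, p, 27), (36, y, x, 19), (36, y, x, 27)}.
π_{E, C, G} gives {(10, d, a), (10, m, q), (2, d, y), (2, m, n), (2, y, p), (36, t, p), (36, y, x)} (2 duplicate(s) eliminated).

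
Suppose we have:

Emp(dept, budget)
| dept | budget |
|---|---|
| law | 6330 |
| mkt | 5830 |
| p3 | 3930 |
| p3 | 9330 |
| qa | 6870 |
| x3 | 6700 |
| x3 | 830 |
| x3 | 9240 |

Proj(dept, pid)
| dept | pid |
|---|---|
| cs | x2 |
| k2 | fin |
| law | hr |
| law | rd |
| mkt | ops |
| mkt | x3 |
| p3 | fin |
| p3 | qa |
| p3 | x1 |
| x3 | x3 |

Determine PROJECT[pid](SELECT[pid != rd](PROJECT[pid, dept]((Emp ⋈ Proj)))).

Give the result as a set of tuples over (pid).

{fin, hr, ops, qa, x1, x3}

Emp ⋈ Proj (natural join on dept): {(law, 6330, hr), (law, 6330, rd), (mkt, 5830, ops), (mkt, 5830, x3), (p3, 3930, fin), (p3, 3930, qa), (p3, 3930, x1), (p3, 9330, fin), (p3, 9330, qa), (p3, 9330, x1), (x3, 6700, x3), (x3, 830, x3), (x3, 9240, x3)}
Keep only column(s) pid, dept (5 duplicate(s) eliminated): {(fin, p3), (hr, law), (ops, mkt), (qa, p3), (rd, law), (x1, p3), (x3, mkt), (x3, x3)}
Filtering on pid != rd leaves {(fin, p3), (hr, law), (ops, mkt), (qa, p3), (x1, p3), (x3, mkt), (x3, x3)}.
Keep only column(s) pid (1 duplicate(s) eliminated): {fin, hr, ops, qa, x1, x3}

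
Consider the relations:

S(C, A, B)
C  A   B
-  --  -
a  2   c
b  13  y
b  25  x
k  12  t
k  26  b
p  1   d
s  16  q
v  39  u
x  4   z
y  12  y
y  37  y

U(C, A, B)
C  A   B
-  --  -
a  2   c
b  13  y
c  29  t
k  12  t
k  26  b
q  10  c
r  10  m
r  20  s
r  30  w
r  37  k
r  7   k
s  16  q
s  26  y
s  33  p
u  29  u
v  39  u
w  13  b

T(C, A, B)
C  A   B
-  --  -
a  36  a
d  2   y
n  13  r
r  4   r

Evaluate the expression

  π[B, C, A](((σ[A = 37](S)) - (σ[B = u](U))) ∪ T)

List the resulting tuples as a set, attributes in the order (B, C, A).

Apply σ_{A = 37}; surviving tuples: {(y, 37, y)}
Apply σ_{B = u}; surviving tuples: {(u, 29, u), (v, 39, u)}
Taking the difference: {(y, 37, y)}
Taking the union: {(a, 36, a), (d, 2, y), (n, 13, r), (r, 4, r), (y, 37, y)}
π[B, C, A]: project onto (B, C, A) → {(a, a, 36), (r, n, 13), (r, r, 4), (y, d, 2), (y, y, 37)}

{(a, a, 36), (r, n, 13), (r, r, 4), (y, d, 2), (y, y, 37)}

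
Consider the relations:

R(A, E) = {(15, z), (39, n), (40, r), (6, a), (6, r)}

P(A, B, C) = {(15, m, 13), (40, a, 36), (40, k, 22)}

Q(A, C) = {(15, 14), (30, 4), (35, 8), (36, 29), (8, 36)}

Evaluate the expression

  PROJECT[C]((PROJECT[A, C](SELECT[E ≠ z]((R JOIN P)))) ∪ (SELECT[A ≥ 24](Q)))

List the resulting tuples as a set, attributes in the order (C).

R ⋈ P (natural join on A): {(15, z, m, 13), (40, r, a, 36), (40, r, k, 22)}
Filtering on E ≠ z leaves {(40, r, a, 36), (40, r, k, 22)}.
Keep only column(s) A, C: {(40, 22), (40, 36)}
Filtering on A ≥ 24 leaves {(30, 4), (35, 8), (36, 29)}.
Union: {(40, 22), (40, 36)} with {(30, 4), (35, 8), (36, 29)} → {(30, 4), (35, 8), (36, 29), (40, 22), (40, 36)}
Keep only column(s) C: {22, 29, 36, 4, 8}

{22, 29, 36, 4, 8}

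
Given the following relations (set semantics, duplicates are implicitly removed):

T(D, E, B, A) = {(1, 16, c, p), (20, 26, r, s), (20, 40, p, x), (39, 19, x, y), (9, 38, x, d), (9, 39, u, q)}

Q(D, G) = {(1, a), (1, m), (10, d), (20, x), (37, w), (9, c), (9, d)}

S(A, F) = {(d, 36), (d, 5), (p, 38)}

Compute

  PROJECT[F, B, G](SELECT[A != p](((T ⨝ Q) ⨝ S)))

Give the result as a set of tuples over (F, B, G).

{(36, x, c), (36, x, d), (5, x, c), (5, x, d)}

T ⋈ Q (natural join on D): {(1, 16, c, p, a), (1, 16, c, p, m), (20, 26, r, s, x), (20, 40, p, x, x), (9, 38, x, d, c), (9, 38, x, d, d), (9, 39, u, q, c), (9, 39, u, q, d)}
(T ⨝ Q) ⋈ S (natural join on A): {(1, 16, c, p, a, 38), (1, 16, c, p, m, 38), (9, 38, x, d, c, 36), (9, 38, x, d, c, 5), (9, 38, x, d, d, 36), (9, 38, x, d, d, 5)}
Selection A != p: {(9, 38, x, d, c, 36), (9, 38, x, d, c, 5), (9, 38, x, d, d, 36), (9, 38, x, d, d, 5)}
Projecting to F, B, G: {(36, x, c), (36, x, d), (5, x, c), (5, x, d)}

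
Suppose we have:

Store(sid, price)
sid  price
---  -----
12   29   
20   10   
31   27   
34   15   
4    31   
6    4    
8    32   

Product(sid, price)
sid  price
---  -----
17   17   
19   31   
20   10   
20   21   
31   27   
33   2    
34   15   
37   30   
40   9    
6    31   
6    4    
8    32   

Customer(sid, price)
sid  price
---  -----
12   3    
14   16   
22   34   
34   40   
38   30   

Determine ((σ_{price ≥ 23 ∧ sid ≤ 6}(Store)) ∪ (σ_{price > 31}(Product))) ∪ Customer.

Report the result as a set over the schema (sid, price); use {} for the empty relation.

{(12, 3), (14, 16), (22, 34), (34, 40), (38, 30), (4, 31), (8, 32)}

σ[price ≥ 23 ∧ sid ≤ 6]: keep tuples satisfying price ≥ 23 ∧ sid ≤ 6 → {(4, 31)}
σ[price > 31]: keep tuples satisfying price > 31 → {(8, 32)}
Union: {(4, 31)} with {(8, 32)} → {(4, 31), (8, 32)}
Union: {(4, 31), (8, 32)} with {(12, 3), (14, 16), (22, 34), (34, 40), (38, 30)} → {(12, 3), (14, 16), (22, 34), (34, 40), (38, 30), (4, 31), (8, 32)}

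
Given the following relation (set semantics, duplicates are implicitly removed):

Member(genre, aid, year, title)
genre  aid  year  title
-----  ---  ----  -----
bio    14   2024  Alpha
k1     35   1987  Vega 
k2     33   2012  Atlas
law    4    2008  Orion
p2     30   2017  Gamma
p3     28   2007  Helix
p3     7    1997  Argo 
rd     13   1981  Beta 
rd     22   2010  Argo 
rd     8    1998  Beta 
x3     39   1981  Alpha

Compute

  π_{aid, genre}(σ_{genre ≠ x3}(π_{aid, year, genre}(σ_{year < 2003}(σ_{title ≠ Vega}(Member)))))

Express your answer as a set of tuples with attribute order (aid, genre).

{(13, rd), (7, p3), (8, rd)}

Apply σ_{title ≠ Vega}; surviving tuples: {(bio, 14, 2024, Alpha), (k2, 33, 2012, Atlas), (law, 4, 2008, Orion), (p2, 30, 2017, Gamma), (p3, 28, 2007, Helix), (p3, 7, 1997, Argo), (rd, 13, 1981, Beta), (rd, 22, 2010, Argo), (rd, 8, 1998, Beta), (x3, 39, 1981, Alpha)}
Apply σ_{year < 2003}; surviving tuples: {(p3, 7, 1997, Argo), (rd, 13, 1981, Beta), (rd, 8, 1998, Beta), (x3, 39, 1981, Alpha)}
Projecting to aid, year, genre: {(13, 1981, rd), (39, 1981, x3), (7, 1997, p3), (8, 1998, rd)}
Apply σ_{genre ≠ x3}; surviving tuples: {(13, 1981, rd), (7, 1997, p3), (8, 1998, rd)}
Projecting to aid, genre: {(13, rd), (7, p3), (8, rd)}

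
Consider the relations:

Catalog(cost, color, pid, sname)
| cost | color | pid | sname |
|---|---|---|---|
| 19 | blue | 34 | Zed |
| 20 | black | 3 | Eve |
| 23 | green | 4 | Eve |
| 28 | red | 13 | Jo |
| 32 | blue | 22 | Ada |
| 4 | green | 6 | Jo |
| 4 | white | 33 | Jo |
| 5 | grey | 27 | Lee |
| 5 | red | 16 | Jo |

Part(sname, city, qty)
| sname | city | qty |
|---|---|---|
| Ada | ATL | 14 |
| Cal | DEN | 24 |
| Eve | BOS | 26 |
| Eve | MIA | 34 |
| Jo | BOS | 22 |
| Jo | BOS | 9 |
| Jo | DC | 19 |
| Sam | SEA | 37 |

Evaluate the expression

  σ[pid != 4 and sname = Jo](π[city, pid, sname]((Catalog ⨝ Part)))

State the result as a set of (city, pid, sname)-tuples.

Catalog ⋈ Part (natural join on sname): {(20, black, 3, Eve, BOS, 26), (20, black, 3, Eve, MIA, 34), (23, green, 4, Eve, BOS, 26), (23, green, 4, Eve, MIA, 34), (28, red, 13, Jo, BOS, 22), (28, red, 13, Jo, BOS, 9), (28, red, 13, Jo, DC, 19), (32, blue, 22, Ada, ATL, 14), (4, green, 6, Jo, BOS, 22), (4, green, 6, Jo, BOS, 9), (4, green, 6, Jo, DC, 19), (4, white, 33, Jo, BOS, 22), (4, white, 33, Jo, BOS, 9), (4, white, 33, Jo, DC, 19), (5, red, 16, Jo, BOS, 22), (5, red, 16, Jo, BOS, 9), (5, red, 16, Jo, DC, 19)}
Keep only column(s) city, pid, sname (4 duplicate(s) eliminated): {(ATL, 22, Ada), (BOS, 13, Jo), (BOS, 16, Jo), (BOS, 3, Eve), (BOS, 33, Jo), (BOS, 4, Eve), (BOS, 6, Jo), (DC, 13, Jo), (DC, 16, Jo), (DC, 33, Jo), (DC, 6, Jo), (MIA, 3, Eve), (MIA, 4, Eve)}
Apply σ_{pid != 4 and sname = Jo}; surviving tuples: {(BOS, 13, Jo), (BOS, 16, Jo), (BOS, 33, Jo), (BOS, 6, Jo), (DC, 13, Jo), (DC, 16, Jo), (DC, 33, Jo), (DC, 6, Jo)}

{(BOS, 13, Jo), (BOS, 16, Jo), (BOS, 33, Jo), (BOS, 6, Jo), (DC, 13, Jo), (DC, 16, Jo), (DC, 33, Jo), (DC, 6, Jo)}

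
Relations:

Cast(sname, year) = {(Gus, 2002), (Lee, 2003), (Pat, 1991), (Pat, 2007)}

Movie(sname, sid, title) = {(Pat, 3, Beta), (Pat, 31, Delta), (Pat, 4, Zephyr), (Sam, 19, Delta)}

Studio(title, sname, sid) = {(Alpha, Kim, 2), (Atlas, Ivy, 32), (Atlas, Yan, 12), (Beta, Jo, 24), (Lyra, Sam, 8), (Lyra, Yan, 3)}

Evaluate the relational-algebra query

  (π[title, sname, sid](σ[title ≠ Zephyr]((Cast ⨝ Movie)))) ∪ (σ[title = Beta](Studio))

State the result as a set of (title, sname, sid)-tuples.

Joining Cast and Movie on sname yields {(Pat, 1991, 3, Beta), (Pat, 1991, 31, Delta), (Pat, 1991, 4, Zephyr), (Pat, 2007, 3, Beta), (Pat, 2007, 31, Delta), (Pat, 2007, 4, Zephyr)}.
σ[title ≠ Zephyr]: keep tuples satisfying title ≠ Zephyr → {(Pat, 1991, 3, Beta), (Pat, 1991, 31, Delta), (Pat, 2007, 3, Beta), (Pat, 2007, 31, Delta)}
π_{title, sname, sid} gives {(Beta, Pat, 3), (Delta, Pat, 31)} (2 duplicate(s) eliminated).
σ[title = Beta]: keep tuples satisfying title = Beta → {(Beta, Jo, 24)}
Taking the union: {(Beta, Jo, 24), (Beta, Pat, 3), (Delta, Pat, 31)}

{(Beta, Jo, 24), (Beta, Pat, 3), (Delta, Pat, 31)}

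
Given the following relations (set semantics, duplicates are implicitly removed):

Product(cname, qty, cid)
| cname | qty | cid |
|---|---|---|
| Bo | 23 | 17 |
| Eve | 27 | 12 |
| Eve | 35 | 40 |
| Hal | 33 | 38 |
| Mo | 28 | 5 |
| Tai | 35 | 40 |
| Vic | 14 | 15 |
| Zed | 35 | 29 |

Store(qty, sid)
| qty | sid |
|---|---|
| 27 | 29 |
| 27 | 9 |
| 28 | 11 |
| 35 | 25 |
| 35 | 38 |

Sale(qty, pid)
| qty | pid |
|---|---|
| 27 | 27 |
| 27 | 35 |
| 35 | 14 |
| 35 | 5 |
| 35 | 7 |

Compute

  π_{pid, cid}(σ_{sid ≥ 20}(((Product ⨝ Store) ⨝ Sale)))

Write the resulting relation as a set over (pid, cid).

{(14, 29), (14, 40), (27, 12), (35, 12), (5, 29), (5, 40), (7, 29), (7, 40)}

Natural join on qty: {(Eve, 27, 12, 29), (Eve, 27, 12, 9), (Eve, 35, 40, 25), (Eve, 35, 40, 38), (Mo, 28, 5, 11), (Tai, 35, 40, 25), (Tai, 35, 40, 38), (Zed, 35, 29, 25), (Zed, 35, 29, 38)}
Natural join on qty: {(Eve, 27, 12, 29, 27), (Eve, 27, 12, 29, 35), (Eve, 27, 12, 9, 27), (Eve, 27, 12, 9, 35), (Eve, 35, 40, 25, 14), (Eve, 35, 40, 25, 5), (Eve, 35, 40, 25, 7), (Eve, 35, 40, 38, 14), (Eve, 35, 40, 38, 5), (Eve, 35, 40, 38, 7), (Tai, 35, 40, 25, 14), (Tai, 35, 40, 25, 5), (Tai, 35, 40, 25, 7), (Tai, 35, 40, 38, 14), (Tai, 35, 40, 38, 5), (Tai, 35, 40, 38, 7), (Zed, 35, 29, 25, 14), (Zed, 35, 29, 25, 5), (Zed, 35, 29, 25, 7), (Zed, 35, 29, 38, 14), (Zed, 35, 29, 38, 5), (Zed, 35, 29, 38, 7)}
σ[sid ≥ 20]: keep tuples satisfying sid ≥ 20 → {(Eve, 27, 12, 29, 27), (Eve, 27, 12, 29, 35), (Eve, 35, 40, 25, 14), (Eve, 35, 40, 25, 5), (Eve, 35, 40, 25, 7), (Eve, 35, 40, 38, 14), (Eve, 35, 40, 38, 5), (Eve, 35, 40, 38, 7), (Tai, 35, 40, 25, 14), (Tai, 35, 40, 25, 5), (Tai, 35, 40, 25, 7), (Tai, 35, 40, 38, 14), (Tai, 35, 40, 38, 5), (Tai, 35, 40, 38, 7), (Zed, 35, 29, 25, 14), (Zed, 35, 29, 25, 5), (Zed, 35, 29, 25, 7), (Zed, 35, 29, 38, 14), (Zed, 35, 29, 38, 5), (Zed, 35, 29, 38, 7)}
π[pid, cid]: project onto (pid, cid) (12 duplicate(s) eliminated) → {(14, 29), (14, 40), (27, 12), (35, 12), (5, 29), (5, 40), (7, 29), (7, 40)}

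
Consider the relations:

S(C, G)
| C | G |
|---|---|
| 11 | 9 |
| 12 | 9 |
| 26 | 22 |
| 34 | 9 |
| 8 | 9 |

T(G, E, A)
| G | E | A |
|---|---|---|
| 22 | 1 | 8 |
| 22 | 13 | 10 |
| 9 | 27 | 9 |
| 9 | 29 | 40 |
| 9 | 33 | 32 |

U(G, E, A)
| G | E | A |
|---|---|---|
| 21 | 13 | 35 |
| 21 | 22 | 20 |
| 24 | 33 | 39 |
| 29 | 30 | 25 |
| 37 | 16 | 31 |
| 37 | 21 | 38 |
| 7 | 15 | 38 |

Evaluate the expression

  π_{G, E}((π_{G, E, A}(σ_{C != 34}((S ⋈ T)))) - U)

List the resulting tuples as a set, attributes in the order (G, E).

{(22, 1), (22, 13), (9, 27), (9, 29), (9, 33)}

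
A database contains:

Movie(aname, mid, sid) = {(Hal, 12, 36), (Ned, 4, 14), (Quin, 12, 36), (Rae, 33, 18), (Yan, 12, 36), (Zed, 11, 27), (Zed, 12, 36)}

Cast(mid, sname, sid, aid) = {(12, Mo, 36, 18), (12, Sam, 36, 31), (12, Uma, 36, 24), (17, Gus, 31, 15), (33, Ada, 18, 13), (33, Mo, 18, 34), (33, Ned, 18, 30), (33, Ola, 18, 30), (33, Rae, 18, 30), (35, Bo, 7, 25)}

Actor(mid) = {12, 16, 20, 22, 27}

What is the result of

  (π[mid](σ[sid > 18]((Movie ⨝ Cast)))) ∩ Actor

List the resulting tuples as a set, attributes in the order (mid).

Joining Movie and Cast on mid, sid yields {(Hal, 12, 36, Mo, 18), (Hal, 12, 36, Sam, 31), (Hal, 12, 36, Uma, 24), (Quin, 12, 36, Mo, 18), (Quin, 12, 36, Sam, 31), (Quin, 12, 36, Uma, 24), (Rae, 33, 18, Ada, 13), (Rae, 33, 18, Mo, 34), (Rae, 33, 18, Ned, 30), (Rae, 33, 18, Ola, 30), (Rae, 33, 18, Rae, 30), (Yan, 12, 36, Mo, 18), (Yan, 12, 36, Sam, 31), (Yan, 12, 36, Uma, 24), (Zed, 12, 36, Mo, 18), (Zed, 12, 36, Sam, 31), (Zed, 12, 36, Uma, 24)}.
Apply σ_{sid > 18}; surviving tuples: {(Hal, 12, 36, Mo, 18), (Hal, 12, 36, Sam, 31), (Hal, 12, 36, Uma, 24), (Quin, 12, 36, Mo, 18), (Quin, 12, 36, Sam, 31), (Quin, 12, 36, Uma, 24), (Yan, 12, 36, Mo, 18), (Yan, 12, 36, Sam, 31), (Yan, 12, 36, Uma, 24), (Zed, 12, 36, Mo, 18), (Zed, 12, 36, Sam, 31), (Zed, 12, 36, Uma, 24)}
π[mid]: project onto (mid) (11 duplicate(s) eliminated) → {12}
Set intersection of the two operands is {12}.

{12}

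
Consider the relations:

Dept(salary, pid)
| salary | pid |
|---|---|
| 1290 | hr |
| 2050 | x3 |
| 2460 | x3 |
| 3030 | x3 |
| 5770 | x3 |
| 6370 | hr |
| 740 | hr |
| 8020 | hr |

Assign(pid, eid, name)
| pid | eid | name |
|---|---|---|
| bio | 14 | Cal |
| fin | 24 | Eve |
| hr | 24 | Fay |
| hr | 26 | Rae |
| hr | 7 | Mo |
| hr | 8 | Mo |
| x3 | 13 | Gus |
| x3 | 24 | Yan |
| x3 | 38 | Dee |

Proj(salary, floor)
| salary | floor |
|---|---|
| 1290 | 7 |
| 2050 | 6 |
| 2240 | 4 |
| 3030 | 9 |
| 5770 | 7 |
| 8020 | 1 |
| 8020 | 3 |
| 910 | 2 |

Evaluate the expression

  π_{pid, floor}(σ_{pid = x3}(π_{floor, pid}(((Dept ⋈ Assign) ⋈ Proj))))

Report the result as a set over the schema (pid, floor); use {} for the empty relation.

{(x3, 6), (x3, 7), (x3, 9)}

Joining Dept and Assign on pid yields {(1290, hr, 24, Fay), (1290, hr, 26, Rae), (1290, hr, 7, Mo), (1290, hr, 8, Mo), (2050, x3, 13, Gus), (2050, x3, 24, Yan), (2050, x3, 38, Dee), (2460, x3, 13, Gus), (2460, x3, 24, Yan), (2460, x3, 38, Dee), (3030, x3, 13, Gus), (3030, x3, 24, Yan), (3030, x3, 38, Dee), (5770, x3, 13, Gus), (5770, x3, 24, Yan), (5770, x3, 38, Dee), (6370, hr, 24, Fay), (6370, hr, 26, Rae), (6370, hr, 7, Mo), (6370, hr, 8, Mo), (740, hr, 24, Fay), (740, hr, 26, Rae), (740, hr, 7, Mo), (740, hr, 8, Mo), (8020, hr, 24, Fay), (8020, hr, 26, Rae), (8020, hr, 7, Mo), (8020, hr, 8, Mo)}.
Joining (Dept ⋈ Assign) and Proj on salary yields {(1290, hr, 24, Fay, 7), (1290, hr, 26, Rae, 7), (1290, hr, 7, Mo, 7), (1290, hr, 8, Mo, 7), (2050, x3, 13, Gus, 6), (2050, x3, 24, Yan, 6), (2050, x3, 38, Dee, 6), (3030, x3, 13, Gus, 9), (3030, x3, 24, Yan, 9), (3030, x3, 38, Dee, 9), (5770, x3, 13, Gus, 7), (5770, x3, 24, Yan, 7), (5770, x3, 38, Dee, 7), (8020, hr, 24, Fay, 1), (8020, hr, 24, Fay, 3), (8020, hr, 26, Rae, 1), (8020, hr, 26, Rae, 3), (8020, hr, 7, Mo, 1), (8020, hr, 7, Mo, 3), (8020, hr, 8, Mo, 1), (8020, hr, 8, Mo, 3)}.
π_{floor, pid} gives {(1, hr), (3, hr), (6, x3), (7, hr), (7, x3), (9, x3)} (15 duplicate(s) eliminated).
Apply σ_{pid = x3}; surviving tuples: {(6, x3), (7, x3), (9, x3)}
π_{pid, floor} gives {(x3, 6), (x3, 7), (x3, 9)}.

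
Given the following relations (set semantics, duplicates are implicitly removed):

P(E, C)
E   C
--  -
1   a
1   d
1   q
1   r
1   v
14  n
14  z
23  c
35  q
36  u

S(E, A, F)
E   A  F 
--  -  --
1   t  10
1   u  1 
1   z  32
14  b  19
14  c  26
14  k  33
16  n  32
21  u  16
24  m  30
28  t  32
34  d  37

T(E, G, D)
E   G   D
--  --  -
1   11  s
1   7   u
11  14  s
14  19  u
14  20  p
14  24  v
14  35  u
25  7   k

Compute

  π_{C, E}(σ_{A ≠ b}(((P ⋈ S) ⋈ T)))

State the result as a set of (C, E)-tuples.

{(a, 1), (d, 1), (n, 14), (q, 1), (r, 1), (v, 1), (z, 14)}

P ⋈ S (natural join on E): {(1, a, t, 10), (1, a, u, 1), (1, a, z, 32), (1, d, t, 10), (1, d, u, 1), (1, d, z, 32), (1, q, t, 10), (1, q, u, 1), (1, q, z, 32), (1, r, t, 10), (1, r, u, 1), (1, r, z, 32), (1, v, t, 10), (1, v, u, 1), (1, v, z, 32), (14, n, b, 19), (14, n, c, 26), (14, n, k, 33), (14, z, b, 19), (14, z, c, 26), (14, z, k, 33)}
(P ⋈ S) ⋈ T (natural join on E): {(1, a, t, 10, 11, s), (1, a, t, 10, 7, u), (1, a, u, 1, 11, s), (1, a, u, 1, 7, u), (1, a, z, 32, 11, s), (1, a, z, 32, 7, u), (1, d, t, 10, 11, s), (1, d, t, 10, 7, u), (1, d, u, 1, 11, s), (1, d, u, 1, 7, u), (1, d, z, 32, 11, s), (1, d, z, 32, 7, u), (1, q, t, 10, 11, s), (1, q, t, 10, 7, u), (1, q, u, 1, 11, s), (1, q, u, 1, 7, u), (1, q, z, 32, 11, s), (1, q, z, 32, 7, u), (1, r, t, 10, 11, s), (1, r, t, 10, 7, u), (1, r, u, 1, 11, s), (1, r, u, 1, 7, u), (1, r, z, 32, 11, s), (1, r, z, 32, 7, u), (1, v, t, 10, 11, s), (1, v, t, 10, 7, u), (1, v, u, 1, 11, s), (1, v, u, 1, 7, u), (1, v, z, 32, 11, s), (1, v, z, 32, 7, u), (14, n, b, 19, 19, u), (14, n, b, 19, 20, p), (14, n, b, 19, 24, v), (14, n, b, 19, 35, u), (14, n, c, 26, 19, u), (14, n, c, 26, 20, p), (14, n, c, 26, 24, v), (14, n, c, 26, 35, u), (14, n, k, 33, 19, u), (14, n, k, 33, 20, p), (14, n, k, 33, 24, v), (14, n, k, 33, 35, u), (14, z, b, 19, 19, u), (14, z, b, 19, 20, p), (14, z, b, 19, 24, v), (14, z, b, 19, 35, u), (14, z, c, 26, 19, u), (14, z, c, 26, 20, p), (14, z, c, 26, 24, v), (14, z, c, 26, 35, u), (14, z, k, 33, 19, u), (14, z, k, 33, 20, p), (14, z, k, 33, 24, v), (14, z, k, 33, 35, u)}
σ[A ≠ b]: keep tuples satisfying A ≠ b → {(1, a, t, 10, 11, s), (1, a, t, 10, 7, u), (1, a, u, 1, 11, s), (1, a, u, 1, 7, u), (1, a, z, 32, 11, s), (1, a, z, 32, 7, u), (1, d, t, 10, 11, s), (1, d, t, 10, 7, u), (1, d, u, 1, 11, s), (1, d, u, 1, 7, u), (1, d, z, 32, 11, s), (1, d, z, 32, 7, u), (1, q, t, 10, 11, s), (1, q, t, 10, 7, u), (1, q, u, 1, 11, s), (1, q, u, 1, 7, u), (1, q, z, 32, 11, s), (1, q, z, 32, 7, u), (1, r, t, 10, 11, s), (1, r, t, 10, 7, u), (1, r, u, 1, 11, s), (1, r, u, 1, 7, u), (1, r, z, 32, 11, s), (1, r, z, 32, 7, u), (1, v, t, 10, 11, s), (1, v, t, 10, 7, u), (1, v, u, 1, 11, s), (1, v, u, 1, 7, u), (1, v, z, 32, 11, s), (1, v, z, 32, 7, u), (14, n, c, 26, 19, u), (14, n, c, 26, 20, p), (14, n, c, 26, 24, v), (14, n, c, 26, 35, u), (14, n, k, 33, 19, u), (14, n, k, 33, 20, p), (14, n, k, 33, 24, v), (14, n, k, 33, 35, u), (14, z, c, 26, 19, u), (14, z, c, 26, 20, p), (14, z, c, 26, 24, v), (14, z, c, 26, 35, u), (14, z, k, 33, 19, u), (14, z, k, 33, 20, p), (14, z, k, 33, 24, v), (14, z, k, 33, 35, u)}
Projecting to C, E (39 duplicate(s) eliminated): {(a, 1), (d, 1), (n, 14), (q, 1), (r, 1), (v, 1), (z, 14)}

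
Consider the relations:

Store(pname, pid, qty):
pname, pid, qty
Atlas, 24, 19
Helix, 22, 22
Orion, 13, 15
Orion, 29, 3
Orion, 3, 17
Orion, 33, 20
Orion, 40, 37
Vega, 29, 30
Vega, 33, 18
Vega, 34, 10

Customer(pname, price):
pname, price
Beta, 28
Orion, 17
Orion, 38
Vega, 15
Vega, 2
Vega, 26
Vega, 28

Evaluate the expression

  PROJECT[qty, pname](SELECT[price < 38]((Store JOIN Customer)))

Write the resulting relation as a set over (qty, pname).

Joining Store and Customer on pname yields {(Orion, 13, 15, 17), (Orion, 13, 15, 38), (Orion, 29, 3, 17), (Orion, 29, 3, 38), (Orion, 3, 17, 17), (Orion, 3, 17, 38), (Orion, 33, 20, 17), (Orion, 33, 20, 38), (Orion, 40, 37, 17), (Orion, 40, 37, 38), (Vega, 29, 30, 15), (Vega, 29, 30, 2), (Vega, 29, 30, 26), (Vega, 29, 30, 28), (Vega, 33, 18, 15), (Vega, 33, 18, 2), (Vega, 33, 18, 26), (Vega, 33, 18, 28), (Vega, 34, 10, 15), (Vega, 34, 10, 2), (Vega, 34, 10, 26), (Vega, 34, 10, 28)}.
Selection price < 38: {(Orion, 13, 15, 17), (Orion, 29, 3, 17), (Orion, 3, 17, 17), (Orion, 33, 20, 17), (Orion, 40, 37, 17), (Vega, 29, 30, 15), (Vega, 29, 30, 2), (Vega, 29, 30, 26), (Vega, 29, 30, 28), (Vega, 33, 18, 15), (Vega, 33, 18, 2), (Vega, 33, 18, 26), (Vega, 33, 18, 28), (Vega, 34, 10, 15), (Vega, 34, 10, 2), (Vega, 34, 10, 26), (Vega, 34, 10, 28)}
π_{qty, pname} gives {(10, Vega), (15, Orion), (17, Orion), (18, Vega), (20, Orion), (3, Orion), (30, Vega), (37, Orion)} (9 duplicate(s) eliminated).

{(10, Vega), (15, Orion), (17, Orion), (18, Vega), (20, Orion), (3, Orion), (30, Vega), (37, Orion)}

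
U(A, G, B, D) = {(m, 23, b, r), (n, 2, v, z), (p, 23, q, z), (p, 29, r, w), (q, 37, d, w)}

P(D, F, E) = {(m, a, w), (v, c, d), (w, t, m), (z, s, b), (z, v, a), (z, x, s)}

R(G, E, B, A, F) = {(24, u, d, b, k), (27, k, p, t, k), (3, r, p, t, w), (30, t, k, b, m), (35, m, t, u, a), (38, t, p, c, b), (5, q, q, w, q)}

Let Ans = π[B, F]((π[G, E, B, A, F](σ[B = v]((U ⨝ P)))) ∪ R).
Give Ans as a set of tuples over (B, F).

Natural join on D: {(n, 2, v, z, s, b), (n, 2, v, z, v, a), (n, 2, v, z, x, s), (p, 23, q, z, s, b), (p, 23, q, z, v, a), (p, 23, q, z, x, s), (p, 29, r, w, t, m), (q, 37, d, w, t, m)}
Filtering on B = v leaves {(n, 2, v, z, s, b), (n, 2, v, z, v, a), (n, 2, v, z, x, s)}.
π[G, E, B, A, F]: project onto (G, E, B, A, F) → {(2, a, v, n, v), (2, b, v, n, s), (2, s, v, n, x)}
Set union of the two operands is {(2, a, v, n, v), (2, b, v, n, s), (2, s, v, n, x), (24, u, d, b, k), (27, k, p, t, k), (3, r, p, t, w), (30, t, k, b, m), (35, m, t, u, a), (38, t, p, c, b), (5, q, q, w, q)}.
π[B, F]: project onto (B, F) → {(d, k), (k, m), (p, b), (p, k), (p, w), (q, q), (t, a), (v, s), (v, v), (v, x)}

{(d, k), (k, m), (p, b), (p, k), (p, w), (q, q), (t, a), (v, s), (v, v), (v, x)}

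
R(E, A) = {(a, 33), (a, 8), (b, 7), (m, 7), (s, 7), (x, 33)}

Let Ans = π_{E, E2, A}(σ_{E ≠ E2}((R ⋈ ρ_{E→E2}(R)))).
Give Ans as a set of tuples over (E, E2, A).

ρ[E→E2]: schema becomes (E2, A); tuples unchanged.
Joining R and ρ_{E→E2}(R) on A yields {(a, 33, a), (a, 33, x), (a, 8, a), (b, 7, b), (b, 7, m), (b, 7, s), (m, 7, b), (m, 7, m), (m, 7, s), (s, 7, b), (s, 7, m), (s, 7, s), (x, 33, a), (x, 33, x)}.
Apply σ_{E ≠ E2}; surviving tuples: {(a, 33, x), (b, 7, m), (b, 7, s), (m, 7, b), (m, 7, s), (s, 7, b), (s, 7, m), (x, 33, a)}
π[E, E2, A]: project onto (E, E2, A) → {(a, x, 33), (b, m, 7), (b, s, 7), (m, b, 7), (m, s, 7), (s, b, 7), (s, m, 7), (x, a, 33)}

{(a, x, 33), (b, m, 7), (b, s, 7), (m, b, 7), (m, s, 7), (s, b, 7), (s, m, 7), (x, a, 33)}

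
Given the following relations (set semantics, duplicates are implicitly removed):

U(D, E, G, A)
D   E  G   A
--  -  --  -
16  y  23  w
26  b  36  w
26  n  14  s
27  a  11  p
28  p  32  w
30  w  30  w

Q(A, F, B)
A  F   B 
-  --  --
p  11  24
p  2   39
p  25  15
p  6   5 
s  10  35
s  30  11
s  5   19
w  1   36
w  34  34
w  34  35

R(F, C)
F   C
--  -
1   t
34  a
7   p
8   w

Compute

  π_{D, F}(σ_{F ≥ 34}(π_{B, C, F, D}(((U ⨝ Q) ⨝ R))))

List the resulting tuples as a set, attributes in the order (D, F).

{(16, 34), (26, 34), (28, 34), (30, 34)}

U ⋈ Q (natural join on A): {(16, y, 23, w, 1, 36), (16, y, 23, w, 34, 34), (16, y, 23, w, 34, 35), (26, b, 36, w, 1, 36), (26, b, 36, w, 34, 34), (26, b, 36, w, 34, 35), (26, n, 14, s, 10, 35), (26, n, 14, s, 30, 11), (26, n, 14, s, 5, 19), (27, a, 11, p, 11, 24), (27, a, 11, p, 2, 39), (27, a, 11, p, 25, 15), (27, a, 11, p, 6, 5), (28, p, 32, w, 1, 36), (28, p, 32, w, 34, 34), (28, p, 32, w, 34, 35), (30, w, 30, w, 1, 36), (30, w, 30, w, 34, 34), (30, w, 30, w, 34, 35)}
(U ⨝ Q) ⋈ R (natural join on F): {(16, y, 23, w, 1, 36, t), (16, y, 23, w, 34, 34, a), (16, y, 23, w, 34, 35, a), (26, b, 36, w, 1, 36, t), (26, b, 36, w, 34, 34, a), (26, b, 36, w, 34, 35, a), (28, p, 32, w, 1, 36, t), (28, p, 32, w, 34, 34, a), (28, p, 32, w, 34, 35, a), (30, w, 30, w, 1, 36, t), (30, w, 30, w, 34, 34, a), (30, w, 30, w, 34, 35, a)}
Projecting to B, C, F, D: {(34, a, 34, 16), (34, a, 34, 26), (34, a, 34, 28), (34, a, 34, 30), (35, a, 34, 16), (35, a, 34, 26), (35, a, 34, 28), (35, a, 34, 30), (36, t, 1, 16), (36, t, 1, 26), (36, t, 1, 28), (36, t, 1, 30)}
Selection F ≥ 34: {(34, a, 34, 16), (34, a, 34, 26), (34, a, 34, 28), (34, a, 34, 30), (35, a, 34, 16), (35, a, 34, 26), (35, a, 34, 28), (35, a, 34, 30)}
Projecting to D, F (4 duplicate(s) eliminated): {(16, 34), (26, 34), (28, 34), (30, 34)}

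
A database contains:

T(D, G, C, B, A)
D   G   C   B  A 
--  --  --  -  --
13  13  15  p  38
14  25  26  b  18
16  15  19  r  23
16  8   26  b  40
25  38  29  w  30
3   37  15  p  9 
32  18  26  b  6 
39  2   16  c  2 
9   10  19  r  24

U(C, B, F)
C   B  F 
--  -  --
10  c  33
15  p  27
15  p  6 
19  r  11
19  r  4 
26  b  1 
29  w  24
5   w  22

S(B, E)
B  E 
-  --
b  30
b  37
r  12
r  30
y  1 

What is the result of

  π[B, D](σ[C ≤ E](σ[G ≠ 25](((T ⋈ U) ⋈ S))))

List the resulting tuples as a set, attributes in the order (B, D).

{(b, 16), (b, 32), (r, 16), (r, 9)}

Natural join on C, B: {(13, 13, 15, p, 38, 27), (13, 13, 15, p, 38, 6), (14, 25, 26, b, 18, 1), (16, 15, 19, r, 23, 11), (16, 15, 19, r, 23, 4), (16, 8, 26, b, 40, 1), (25, 38, 29, w, 30, 24), (3, 37, 15, p, 9, 27), (3, 37, 15, p, 9, 6), (32, 18, 26, b, 6, 1), (9, 10, 19, r, 24, 11), (9, 10, 19, r, 24, 4)}
Natural join on B: {(14, 25, 26, b, 18, 1, 30), (14, 25, 26, b, 18, 1, 37), (16, 15, 19, r, 23, 11, 12), (16, 15, 19, r, 23, 11, 30), (16, 15, 19, r, 23, 4, 12), (16, 15, 19, r, 23, 4, 30), (16, 8, 26, b, 40, 1, 30), (16, 8, 26, b, 40, 1, 37), (32, 18, 26, b, 6, 1, 30), (32, 18, 26, b, 6, 1, 37), (9, 10, 19, r, 24, 11, 12), (9, 10, 19, r, 24, 11, 30), (9, 10, 19, r, 24, 4, 12), (9, 10, 19, r, 24, 4, 30)}
Selection G ≠ 25: {(16, 15, 19, r, 23, 11, 12), (16, 15, 19, r, 23, 11, 30), (16, 15, 19, r, 23, 4, 12), (16, 15, 19, r, 23, 4, 30), (16, 8, 26, b, 40, 1, 30), (16, 8, 26, b, 40, 1, 37), (32, 18, 26, b, 6, 1, 30), (32, 18, 26, b, 6, 1, 37), (9, 10, 19, r, 24, 11, 12), (9, 10, 19, r, 24, 11, 30), (9, 10, 19, r, 24, 4, 12), (9, 10, 19, r, 24, 4, 30)}
Selection C ≤ E: {(16, 15, 19, r, 23, 11, 30), (16, 15, 19, r, 23, 4, 30), (16, 8, 26, b, 40, 1, 30), (16, 8, 26, b, 40, 1, 37), (32, 18, 26, b, 6, 1, 30), (32, 18, 26, b, 6, 1, 37), (9, 10, 19, r, 24, 11, 30), (9, 10, 19, r, 24, 4, 30)}
Projecting to B, D (4 duplicate(s) eliminated): {(b, 16), (b, 32), (r, 16), (r, 9)}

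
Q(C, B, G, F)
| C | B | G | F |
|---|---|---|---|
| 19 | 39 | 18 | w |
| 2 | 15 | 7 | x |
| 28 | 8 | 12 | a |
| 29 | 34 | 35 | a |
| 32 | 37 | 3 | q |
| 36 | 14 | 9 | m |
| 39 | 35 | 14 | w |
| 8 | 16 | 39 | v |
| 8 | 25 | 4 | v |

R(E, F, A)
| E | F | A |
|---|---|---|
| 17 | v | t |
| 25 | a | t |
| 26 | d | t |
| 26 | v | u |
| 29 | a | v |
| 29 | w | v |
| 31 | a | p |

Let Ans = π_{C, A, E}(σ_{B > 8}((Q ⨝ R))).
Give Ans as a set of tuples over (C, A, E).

Q ⋈ R (natural join on F): {(19, 39, 18, w, 29, v), (28, 8, 12, a, 25, t), (28, 8, 12, a, 29, v), (28, 8, 12, a, 31, p), (29, 34, 35, a, 25, t), (29, 34, 35, a, 29, v), (29, 34, 35, a, 31, p), (39, 35, 14, w, 29, v), (8, 16, 39, v, 17, t), (8, 16, 39, v, 26, u), (8, 25, 4, v, 17, t), (8, 25, 4, v, 26, u)}
Filtering on B > 8 leaves {(19, 39, 18, w, 29, v), (29, 34, 35, a, 25, t), (29, 34, 35, a, 29, v), (29, 34, 35, a, 31, p), (39, 35, 14, w, 29, v), (8, 16, 39, v, 17, t), (8, 16, 39, v, 26, u), (8, 25, 4, v, 17, t), (8, 25, 4, v, 26, u)}.
π_{C, A, E} gives {(19, v, 29), (29, p, 31), (29, t, 25), (29, v, 29), (39, v, 29), (8, t, 17), (8, u, 26)} (2 duplicate(s) eliminated).

{(19, v, 29), (29, p, 31), (29, t, 25), (29, v, 29), (39, v, 29), (8, t, 17), (8, u, 26)}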